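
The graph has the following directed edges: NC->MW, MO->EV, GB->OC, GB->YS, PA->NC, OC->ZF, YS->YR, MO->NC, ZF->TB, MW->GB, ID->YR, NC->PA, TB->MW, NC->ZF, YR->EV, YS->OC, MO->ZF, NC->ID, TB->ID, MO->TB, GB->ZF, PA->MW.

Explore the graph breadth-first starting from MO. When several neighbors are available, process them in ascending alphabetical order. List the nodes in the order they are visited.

Visit MO; enqueue EV, NC, TB, ZF → queue [EV, NC, TB, ZF]
Visit EV → queue [NC, TB, ZF]
Visit NC; enqueue ID, MW, PA → queue [TB, ZF, ID, MW, PA]
Visit TB → queue [ZF, ID, MW, PA]
Visit ZF → queue [ID, MW, PA]
Visit ID; enqueue YR → queue [MW, PA, YR]
Visit MW; enqueue GB → queue [PA, YR, GB]
Visit PA → queue [YR, GB]
Visit YR → queue [GB]
Visit GB; enqueue OC, YS → queue [OC, YS]
Visit OC → queue [YS]
Visit YS → queue []

MO EV NC TB ZF ID MW PA YR GB OC YS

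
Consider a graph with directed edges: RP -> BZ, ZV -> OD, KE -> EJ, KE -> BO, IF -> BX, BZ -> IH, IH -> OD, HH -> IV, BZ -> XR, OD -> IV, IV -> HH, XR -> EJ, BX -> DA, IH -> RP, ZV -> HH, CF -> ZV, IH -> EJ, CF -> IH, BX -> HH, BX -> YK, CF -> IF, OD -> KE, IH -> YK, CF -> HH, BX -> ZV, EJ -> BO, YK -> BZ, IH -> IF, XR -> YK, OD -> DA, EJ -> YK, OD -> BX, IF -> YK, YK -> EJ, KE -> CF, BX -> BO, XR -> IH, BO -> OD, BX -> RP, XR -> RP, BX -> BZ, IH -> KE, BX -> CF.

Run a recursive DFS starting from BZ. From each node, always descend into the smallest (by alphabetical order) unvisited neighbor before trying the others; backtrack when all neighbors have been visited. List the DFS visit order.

BZ, IH, EJ, BO, OD, BX, CF, HH, IV, IF, YK, ZV, DA, RP, KE, XR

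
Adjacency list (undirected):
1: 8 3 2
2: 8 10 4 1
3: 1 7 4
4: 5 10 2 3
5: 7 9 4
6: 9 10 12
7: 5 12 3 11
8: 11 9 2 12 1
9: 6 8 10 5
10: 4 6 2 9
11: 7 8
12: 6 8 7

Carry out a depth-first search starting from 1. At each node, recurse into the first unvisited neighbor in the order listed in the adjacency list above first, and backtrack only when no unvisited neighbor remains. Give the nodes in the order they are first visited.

Visit 1
1 → 8
8 → 11
11 → 7
7 → 5
5 → 9
9 → 6
6 → 10
10 → 4
4 → 2
4 → 3
6 → 12

1 8 11 7 5 9 6 10 4 2 3 12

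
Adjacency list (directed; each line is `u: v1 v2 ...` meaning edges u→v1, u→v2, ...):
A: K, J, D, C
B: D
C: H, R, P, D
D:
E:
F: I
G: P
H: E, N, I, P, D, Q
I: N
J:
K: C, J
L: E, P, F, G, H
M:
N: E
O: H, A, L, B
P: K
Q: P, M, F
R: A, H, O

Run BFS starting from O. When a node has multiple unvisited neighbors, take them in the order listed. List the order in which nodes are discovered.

O → H → A → L → B → E → N → I → P → D → Q → K → J → C → F → G → M → R

Visit O; enqueue H, A, L, B → queue [H, A, L, B]
Visit H; enqueue E, N, I, P, D, Q → queue [A, L, B, E, N, I, P, D, Q]
Visit A; enqueue K, J, C → queue [L, B, E, N, I, P, D, Q, K, J, C]
Visit L; enqueue F, G → queue [B, E, N, I, P, D, Q, K, J, C, F, G]
Visit B → queue [E, N, I, P, D, Q, K, J, C, F, G]
Visit E → queue [N, I, P, D, Q, K, J, C, F, G]
Visit N → queue [I, P, D, Q, K, J, C, F, G]
Visit I → queue [P, D, Q, K, J, C, F, G]
Visit P → queue [D, Q, K, J, C, F, G]
Visit D → queue [Q, K, J, C, F, G]
Visit Q; enqueue M → queue [K, J, C, F, G, M]
Visit K → queue [J, C, F, G, M]
Visit J → queue [C, F, G, M]
Visit C; enqueue R → queue [F, G, M, R]
Visit F → queue [G, M, R]
Visit G → queue [M, R]
Visit M → queue [R]
Visit R → queue []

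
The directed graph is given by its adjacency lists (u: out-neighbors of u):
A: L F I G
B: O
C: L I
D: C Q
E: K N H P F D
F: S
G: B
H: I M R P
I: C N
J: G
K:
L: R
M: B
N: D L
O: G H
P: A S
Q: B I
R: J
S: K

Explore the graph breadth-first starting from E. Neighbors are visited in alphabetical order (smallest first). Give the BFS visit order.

Visit E; enqueue D, F, H, K, N, P → queue [D, F, H, K, N, P]
Visit D; enqueue C, Q → queue [F, H, K, N, P, C, Q]
Visit F; enqueue S → queue [H, K, N, P, C, Q, S]
Visit H; enqueue I, M, R → queue [K, N, P, C, Q, S, I, M, R]
Visit K → queue [N, P, C, Q, S, I, M, R]
Visit N; enqueue L → queue [P, C, Q, S, I, M, R, L]
Visit P; enqueue A → queue [C, Q, S, I, M, R, L, A]
Visit C → queue [Q, S, I, M, R, L, A]
Visit Q; enqueue B → queue [S, I, M, R, L, A, B]
Visit S → queue [I, M, R, L, A, B]
Visit I → queue [M, R, L, A, B]
Visit M → queue [R, L, A, B]
Visit R; enqueue J → queue [L, A, B, J]
Visit L → queue [A, B, J]
Visit A; enqueue G → queue [B, J, G]
Visit B; enqueue O → queue [J, G, O]
Visit J → queue [G, O]
Visit G → queue [O]
Visit O → queue []

E -> D -> F -> H -> K -> N -> P -> C -> Q -> S -> I -> M -> R -> L -> A -> B -> J -> G -> O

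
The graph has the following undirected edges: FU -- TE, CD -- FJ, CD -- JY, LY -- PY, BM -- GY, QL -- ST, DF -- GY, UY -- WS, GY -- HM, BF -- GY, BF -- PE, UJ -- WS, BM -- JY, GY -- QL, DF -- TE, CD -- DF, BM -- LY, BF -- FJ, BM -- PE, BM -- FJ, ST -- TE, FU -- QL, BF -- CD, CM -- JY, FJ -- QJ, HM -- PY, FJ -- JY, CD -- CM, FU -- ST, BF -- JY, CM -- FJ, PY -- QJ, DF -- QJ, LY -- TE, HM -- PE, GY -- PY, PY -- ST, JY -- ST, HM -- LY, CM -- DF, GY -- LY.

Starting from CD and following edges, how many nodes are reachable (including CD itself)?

17

BFS from CD visits: CD, JY, FJ, DF, CM, BF, ST, BM, QJ, TE, GY, PE, QL, PY, FU, LY, HM
Reachable nodes: 17 of 20 total.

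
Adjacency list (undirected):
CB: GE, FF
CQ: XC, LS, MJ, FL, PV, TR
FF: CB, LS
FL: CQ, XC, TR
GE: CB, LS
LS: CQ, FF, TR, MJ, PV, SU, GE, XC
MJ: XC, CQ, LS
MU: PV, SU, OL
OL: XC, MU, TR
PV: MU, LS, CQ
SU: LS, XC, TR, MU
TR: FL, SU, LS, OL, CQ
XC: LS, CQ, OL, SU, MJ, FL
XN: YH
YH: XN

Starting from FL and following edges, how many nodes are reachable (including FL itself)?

BFS from FL visits: FL, CQ, XC, TR, LS, MJ, PV, OL, SU, FF, GE, MU, CB
Reachable nodes: 13 of 15 total.

13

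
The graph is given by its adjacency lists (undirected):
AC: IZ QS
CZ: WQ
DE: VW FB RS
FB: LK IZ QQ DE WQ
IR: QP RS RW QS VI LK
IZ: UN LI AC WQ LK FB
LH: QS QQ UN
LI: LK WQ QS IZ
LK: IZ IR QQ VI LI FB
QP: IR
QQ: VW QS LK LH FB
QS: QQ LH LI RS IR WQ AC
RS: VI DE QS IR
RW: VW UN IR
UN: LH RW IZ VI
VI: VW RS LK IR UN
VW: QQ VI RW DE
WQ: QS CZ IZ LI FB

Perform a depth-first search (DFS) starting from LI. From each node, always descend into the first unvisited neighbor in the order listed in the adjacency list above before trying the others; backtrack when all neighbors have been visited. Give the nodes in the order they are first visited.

LI, LK, IZ, UN, LH, QS, QQ, VW, VI, RS, DE, FB, WQ, CZ, IR, QP, RW, AC

Visit LI
LI → LK
LK → IZ
IZ → UN
UN → LH
LH → QS
QS → QQ
QQ → VW
VW → VI
VI → RS
RS → DE
DE → FB
FB → WQ
WQ → CZ
RS → IR
IR → QP
IR → RW
QS → AC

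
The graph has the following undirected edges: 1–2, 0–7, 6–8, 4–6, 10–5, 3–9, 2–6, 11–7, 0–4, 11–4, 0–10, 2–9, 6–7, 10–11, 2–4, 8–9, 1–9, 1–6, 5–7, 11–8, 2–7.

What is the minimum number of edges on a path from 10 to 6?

Level 0: 10
Level 1: 0, 5, 11
Level 2: 4, 7, 8
Level 3: 2, 6, 9
Level 4: 1, 3
6 first appears at level 3.

3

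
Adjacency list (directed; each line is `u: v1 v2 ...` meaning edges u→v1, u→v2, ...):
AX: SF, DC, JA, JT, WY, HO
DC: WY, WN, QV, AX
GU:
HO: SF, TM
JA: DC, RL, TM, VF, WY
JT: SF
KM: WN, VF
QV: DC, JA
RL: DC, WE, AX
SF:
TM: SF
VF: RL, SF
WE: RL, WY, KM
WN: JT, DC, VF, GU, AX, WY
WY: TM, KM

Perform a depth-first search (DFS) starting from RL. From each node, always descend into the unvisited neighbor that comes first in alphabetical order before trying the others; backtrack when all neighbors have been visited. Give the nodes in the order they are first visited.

RL, AX, DC, QV, JA, TM, SF, VF, WY, KM, WN, GU, JT, HO, WE

Visit RL
RL → AX
AX → DC
DC → QV
QV → JA
JA → TM
TM → SF
JA → VF
JA → WY
WY → KM
KM → WN
WN → GU
WN → JT
AX → HO
RL → WE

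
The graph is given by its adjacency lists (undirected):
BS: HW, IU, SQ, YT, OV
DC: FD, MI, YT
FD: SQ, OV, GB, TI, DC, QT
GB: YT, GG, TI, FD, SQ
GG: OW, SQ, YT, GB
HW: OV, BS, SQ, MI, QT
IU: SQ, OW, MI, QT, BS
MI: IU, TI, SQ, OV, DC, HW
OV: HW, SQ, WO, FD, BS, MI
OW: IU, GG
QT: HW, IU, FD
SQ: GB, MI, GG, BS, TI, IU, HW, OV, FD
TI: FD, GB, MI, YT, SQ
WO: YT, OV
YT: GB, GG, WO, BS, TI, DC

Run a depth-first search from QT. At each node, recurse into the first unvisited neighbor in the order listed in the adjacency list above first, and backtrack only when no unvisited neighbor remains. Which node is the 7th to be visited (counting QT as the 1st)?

GG

Visit QT
QT → HW
HW → OV
OV → SQ
SQ → GB
GB → YT
YT → GG
GG → OW
OW → IU
IU → MI
MI → TI
TI → FD
FD → DC
IU → BS
YT → WO

Visit order: QT, HW, OV, SQ, GB, YT, GG, OW, IU, MI, TI, FD, DC, BS, WO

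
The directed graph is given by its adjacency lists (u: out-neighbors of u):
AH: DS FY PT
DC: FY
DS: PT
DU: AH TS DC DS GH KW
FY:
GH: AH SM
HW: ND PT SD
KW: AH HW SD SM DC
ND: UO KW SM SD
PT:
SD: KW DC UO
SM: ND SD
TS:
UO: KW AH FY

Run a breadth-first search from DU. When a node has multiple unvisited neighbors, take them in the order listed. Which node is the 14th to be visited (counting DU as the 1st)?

UO

Visit DU; enqueue AH, TS, DC, DS, GH, KW → queue [AH, TS, DC, DS, GH, KW]
Visit AH; enqueue FY, PT → queue [TS, DC, DS, GH, KW, FY, PT]
Visit TS → queue [DC, DS, GH, KW, FY, PT]
Visit DC → queue [DS, GH, KW, FY, PT]
Visit DS → queue [GH, KW, FY, PT]
Visit GH; enqueue SM → queue [KW, FY, PT, SM]
Visit KW; enqueue HW, SD → queue [FY, PT, SM, HW, SD]
Visit FY → queue [PT, SM, HW, SD]
Visit PT → queue [SM, HW, SD]
Visit SM; enqueue ND → queue [HW, SD, ND]
Visit HW → queue [SD, ND]
Visit SD; enqueue UO → queue [ND, UO]
Visit ND → queue [UO]
Visit UO → queue []

Visit order: DU, AH, TS, DC, DS, GH, KW, FY, PT, SM, HW, SD, ND, UO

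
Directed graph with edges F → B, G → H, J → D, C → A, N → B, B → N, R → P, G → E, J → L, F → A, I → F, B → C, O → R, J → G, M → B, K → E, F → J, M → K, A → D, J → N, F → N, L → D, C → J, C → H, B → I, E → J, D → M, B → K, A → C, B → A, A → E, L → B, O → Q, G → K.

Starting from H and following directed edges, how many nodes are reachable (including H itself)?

1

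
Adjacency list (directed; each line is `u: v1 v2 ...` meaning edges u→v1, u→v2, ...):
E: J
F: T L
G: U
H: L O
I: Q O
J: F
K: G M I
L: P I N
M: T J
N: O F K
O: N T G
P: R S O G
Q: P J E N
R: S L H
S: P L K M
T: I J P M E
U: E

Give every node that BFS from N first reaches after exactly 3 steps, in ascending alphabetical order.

Level 0: N
Level 1: F, K, O
Level 2: G, I, L, M, T
Level 3: E, J, P, Q, U
Level 4: R, S
Level 5: H

E, J, P, Q, U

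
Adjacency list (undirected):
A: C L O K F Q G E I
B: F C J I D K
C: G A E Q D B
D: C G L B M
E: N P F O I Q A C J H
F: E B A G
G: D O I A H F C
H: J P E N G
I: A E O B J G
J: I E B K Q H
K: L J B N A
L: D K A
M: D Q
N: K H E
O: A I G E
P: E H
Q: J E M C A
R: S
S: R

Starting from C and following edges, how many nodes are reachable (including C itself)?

17

BFS from C visits: C, A, B, D, E, G, Q, F, I, K, L, O, J, M, H, N, P
Reachable nodes: 17 of 19 total.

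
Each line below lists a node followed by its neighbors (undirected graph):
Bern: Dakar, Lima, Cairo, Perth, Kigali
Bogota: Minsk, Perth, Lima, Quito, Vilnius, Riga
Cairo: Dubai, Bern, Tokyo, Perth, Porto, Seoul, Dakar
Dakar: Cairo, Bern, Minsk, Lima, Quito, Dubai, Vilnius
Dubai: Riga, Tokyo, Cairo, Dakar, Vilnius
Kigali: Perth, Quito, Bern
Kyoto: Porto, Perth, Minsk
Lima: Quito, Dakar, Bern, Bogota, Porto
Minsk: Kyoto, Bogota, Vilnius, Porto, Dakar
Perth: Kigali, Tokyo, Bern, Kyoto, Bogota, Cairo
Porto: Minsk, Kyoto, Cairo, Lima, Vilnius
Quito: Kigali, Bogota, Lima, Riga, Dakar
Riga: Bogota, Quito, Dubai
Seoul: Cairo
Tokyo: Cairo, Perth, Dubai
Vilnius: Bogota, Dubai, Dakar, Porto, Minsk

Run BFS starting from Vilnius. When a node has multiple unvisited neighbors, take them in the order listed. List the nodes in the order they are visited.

Vilnius → Bogota → Dubai → Dakar → Porto → Minsk → Perth → Lima → Quito → Riga → Tokyo → Cairo → Bern → Kyoto → Kigali → Seoul

Visit Vilnius; enqueue Bogota, Dubai, Dakar, Porto, Minsk → queue [Bogota, Dubai, Dakar, Porto, Minsk]
Visit Bogota; enqueue Perth, Lima, Quito, Riga → queue [Dubai, Dakar, Porto, Minsk, Perth, Lima, Quito, Riga]
Visit Dubai; enqueue Tokyo, Cairo → queue [Dakar, Porto, Minsk, Perth, Lima, Quito, Riga, Tokyo, Cairo]
Visit Dakar; enqueue Bern → queue [Porto, Minsk, Perth, Lima, Quito, Riga, Tokyo, Cairo, Bern]
Visit Porto; enqueue Kyoto → queue [Minsk, Perth, Lima, Quito, Riga, Tokyo, Cairo, Bern, Kyoto]
Visit Minsk → queue [Perth, Lima, Quito, Riga, Tokyo, Cairo, Bern, Kyoto]
Visit Perth; enqueue Kigali → queue [Lima, Quito, Riga, Tokyo, Cairo, Bern, Kyoto, Kigali]
Visit Lima → queue [Quito, Riga, Tokyo, Cairo, Bern, Kyoto, Kigali]
Visit Quito → queue [Riga, Tokyo, Cairo, Bern, Kyoto, Kigali]
Visit Riga → queue [Tokyo, Cairo, Bern, Kyoto, Kigali]
Visit Tokyo → queue [Cairo, Bern, Kyoto, Kigali]
Visit Cairo; enqueue Seoul → queue [Bern, Kyoto, Kigali, Seoul]
Visit Bern → queue [Kyoto, Kigali, Seoul]
Visit Kyoto → queue [Kigali, Seoul]
Visit Kigali → queue [Seoul]
Visit Seoul → queue []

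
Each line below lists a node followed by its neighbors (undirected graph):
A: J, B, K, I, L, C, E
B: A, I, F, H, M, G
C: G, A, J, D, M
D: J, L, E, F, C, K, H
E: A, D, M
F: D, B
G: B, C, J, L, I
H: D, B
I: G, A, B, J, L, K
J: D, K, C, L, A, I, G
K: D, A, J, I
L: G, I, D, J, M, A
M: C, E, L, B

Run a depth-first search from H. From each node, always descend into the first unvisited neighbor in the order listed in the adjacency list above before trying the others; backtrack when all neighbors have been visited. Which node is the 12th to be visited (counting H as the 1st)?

L

Visit H
H → D
D → J
J → K
K → A
A → B
B → I
I → G
G → C
C → M
M → E
M → L
B → F

Visit order: H, D, J, K, A, B, I, G, C, M, E, L, F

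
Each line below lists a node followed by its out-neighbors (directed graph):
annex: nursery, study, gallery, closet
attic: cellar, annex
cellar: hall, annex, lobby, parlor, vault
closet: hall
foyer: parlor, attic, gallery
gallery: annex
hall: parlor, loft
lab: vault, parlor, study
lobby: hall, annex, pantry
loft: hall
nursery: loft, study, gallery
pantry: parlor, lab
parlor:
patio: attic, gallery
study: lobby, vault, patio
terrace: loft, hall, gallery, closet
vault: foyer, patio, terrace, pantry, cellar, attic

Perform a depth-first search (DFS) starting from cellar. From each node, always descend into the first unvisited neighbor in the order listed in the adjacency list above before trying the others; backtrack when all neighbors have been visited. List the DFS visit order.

cellar hall parlor loft annex nursery study lobby pantry lab vault foyer attic gallery patio terrace closet

Visit cellar
cellar → hall
hall → parlor
hall → loft
cellar → annex
annex → nursery
nursery → study
study → lobby
lobby → pantry
pantry → lab
lab → vault
vault → foyer
foyer → attic
foyer → gallery
vault → patio
vault → terrace
terrace → closet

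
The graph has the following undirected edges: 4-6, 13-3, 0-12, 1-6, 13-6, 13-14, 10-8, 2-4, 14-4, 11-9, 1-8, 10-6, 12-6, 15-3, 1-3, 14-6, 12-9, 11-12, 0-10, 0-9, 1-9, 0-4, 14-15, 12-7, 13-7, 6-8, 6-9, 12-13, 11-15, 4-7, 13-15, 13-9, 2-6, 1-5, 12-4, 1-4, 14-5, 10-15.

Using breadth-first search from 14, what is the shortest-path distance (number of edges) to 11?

Level 0: 14
Level 1: 4, 5, 6, 13, 15
Level 2: 0, 1, 2, 3, 7, 8, 9, 10, 11, 12
11 first appears at level 2.

2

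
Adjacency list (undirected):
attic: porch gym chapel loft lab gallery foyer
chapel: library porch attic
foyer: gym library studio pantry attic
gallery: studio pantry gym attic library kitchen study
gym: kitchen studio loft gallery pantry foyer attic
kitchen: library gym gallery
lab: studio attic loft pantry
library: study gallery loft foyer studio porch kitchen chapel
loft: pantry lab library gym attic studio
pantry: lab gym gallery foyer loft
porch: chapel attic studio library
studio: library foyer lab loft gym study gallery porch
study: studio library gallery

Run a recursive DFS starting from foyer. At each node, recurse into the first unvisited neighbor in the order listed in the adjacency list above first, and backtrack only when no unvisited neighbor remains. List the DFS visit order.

Visit foyer
foyer → gym
gym → kitchen
kitchen → library
library → study
study → studio
studio → lab
lab → attic
attic → porch
porch → chapel
attic → loft
loft → pantry
pantry → gallery

foyer → gym → kitchen → library → study → studio → lab → attic → porch → chapel → loft → pantry → gallery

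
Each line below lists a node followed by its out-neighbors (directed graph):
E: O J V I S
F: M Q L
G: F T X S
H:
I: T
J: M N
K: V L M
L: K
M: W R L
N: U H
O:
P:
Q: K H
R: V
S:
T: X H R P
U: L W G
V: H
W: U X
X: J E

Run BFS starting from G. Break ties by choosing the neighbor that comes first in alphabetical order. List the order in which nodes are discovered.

Visit G; enqueue F, S, T, X → queue [F, S, T, X]
Visit F; enqueue L, M, Q → queue [S, T, X, L, M, Q]
Visit S → queue [T, X, L, M, Q]
Visit T; enqueue H, P, R → queue [X, L, M, Q, H, P, R]
Visit X; enqueue E, J → queue [L, M, Q, H, P, R, E, J]
Visit L; enqueue K → queue [M, Q, H, P, R, E, J, K]
Visit M; enqueue W → queue [Q, H, P, R, E, J, K, W]
Visit Q → queue [H, P, R, E, J, K, W]
Visit H → queue [P, R, E, J, K, W]
Visit P → queue [R, E, J, K, W]
Visit R; enqueue V → queue [E, J, K, W, V]
Visit E; enqueue I, O → queue [J, K, W, V, I, O]
Visit J; enqueue N → queue [K, W, V, I, O, N]
Visit K → queue [W, V, I, O, N]
Visit W; enqueue U → queue [V, I, O, N, U]
Visit V → queue [I, O, N, U]
Visit I → queue [O, N, U]
Visit O → queue [N, U]
Visit N → queue [U]
Visit U → queue []

G -> F -> S -> T -> X -> L -> M -> Q -> H -> P -> R -> E -> J -> K -> W -> V -> I -> O -> N -> U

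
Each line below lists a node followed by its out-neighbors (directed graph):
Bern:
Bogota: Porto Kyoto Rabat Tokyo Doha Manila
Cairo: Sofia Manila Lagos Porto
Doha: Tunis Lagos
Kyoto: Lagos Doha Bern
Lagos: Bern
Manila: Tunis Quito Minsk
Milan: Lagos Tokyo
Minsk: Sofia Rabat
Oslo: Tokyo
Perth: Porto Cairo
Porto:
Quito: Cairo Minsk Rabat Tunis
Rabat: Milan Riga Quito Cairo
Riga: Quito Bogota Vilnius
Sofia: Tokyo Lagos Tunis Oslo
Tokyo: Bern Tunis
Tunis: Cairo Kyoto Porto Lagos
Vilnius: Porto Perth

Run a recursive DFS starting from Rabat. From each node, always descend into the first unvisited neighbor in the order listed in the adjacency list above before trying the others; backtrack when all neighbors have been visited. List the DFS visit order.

Rabat Milan Lagos Bern Tokyo Tunis Cairo Sofia Oslo Manila Quito Minsk Porto Kyoto Doha Riga Bogota Vilnius Perth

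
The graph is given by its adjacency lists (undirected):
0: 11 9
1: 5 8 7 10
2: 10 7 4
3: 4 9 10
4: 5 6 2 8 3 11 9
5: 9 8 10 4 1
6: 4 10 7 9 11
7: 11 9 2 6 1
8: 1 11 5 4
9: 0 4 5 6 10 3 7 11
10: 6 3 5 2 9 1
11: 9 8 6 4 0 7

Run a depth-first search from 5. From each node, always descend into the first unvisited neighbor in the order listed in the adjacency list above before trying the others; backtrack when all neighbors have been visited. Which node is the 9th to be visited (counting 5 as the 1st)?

10

Visit 5
5 → 9
9 → 0
0 → 11
11 → 8
8 → 1
1 → 7
7 → 2
2 → 10
10 → 6
6 → 4
4 → 3

Visit order: 5, 9, 0, 11, 8, 1, 7, 2, 10, 6, 4, 3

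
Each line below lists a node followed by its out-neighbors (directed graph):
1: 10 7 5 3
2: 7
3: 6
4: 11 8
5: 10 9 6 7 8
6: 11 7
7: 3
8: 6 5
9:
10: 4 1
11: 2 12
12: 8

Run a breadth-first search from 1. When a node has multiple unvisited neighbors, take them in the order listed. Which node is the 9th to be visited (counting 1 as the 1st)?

Visit 1; enqueue 10, 7, 5, 3 → queue [10, 7, 5, 3]
Visit 10; enqueue 4 → queue [7, 5, 3, 4]
Visit 7 → queue [5, 3, 4]
Visit 5; enqueue 9, 6, 8 → queue [3, 4, 9, 6, 8]
Visit 3 → queue [4, 9, 6, 8]
Visit 4; enqueue 11 → queue [9, 6, 8, 11]
Visit 9 → queue [6, 8, 11]
Visit 6 → queue [8, 11]
Visit 8 → queue [11]
Visit 11; enqueue 2, 12 → queue [2, 12]
Visit 2 → queue [12]
Visit 12 → queue []

Visit order: 1, 10, 7, 5, 3, 4, 9, 6, 8, 11, 2, 12

8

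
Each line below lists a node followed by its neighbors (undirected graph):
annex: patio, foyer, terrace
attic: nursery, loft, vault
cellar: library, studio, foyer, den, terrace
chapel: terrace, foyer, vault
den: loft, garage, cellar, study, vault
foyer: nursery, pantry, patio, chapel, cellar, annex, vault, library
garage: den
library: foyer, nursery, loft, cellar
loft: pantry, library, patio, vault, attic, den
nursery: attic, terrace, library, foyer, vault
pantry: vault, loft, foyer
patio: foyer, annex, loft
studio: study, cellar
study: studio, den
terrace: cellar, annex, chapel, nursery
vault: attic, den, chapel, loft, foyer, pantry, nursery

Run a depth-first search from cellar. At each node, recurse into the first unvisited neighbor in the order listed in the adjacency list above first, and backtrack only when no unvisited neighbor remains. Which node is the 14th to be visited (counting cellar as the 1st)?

terrace

Visit cellar
cellar → library
library → foyer
foyer → nursery
nursery → attic
attic → loft
loft → pantry
pantry → vault
vault → den
den → garage
den → study
study → studio
vault → chapel
chapel → terrace
terrace → annex
annex → patio

Visit order: cellar, library, foyer, nursery, attic, loft, pantry, vault, den, garage, study, studio, chapel, terrace, annex, patio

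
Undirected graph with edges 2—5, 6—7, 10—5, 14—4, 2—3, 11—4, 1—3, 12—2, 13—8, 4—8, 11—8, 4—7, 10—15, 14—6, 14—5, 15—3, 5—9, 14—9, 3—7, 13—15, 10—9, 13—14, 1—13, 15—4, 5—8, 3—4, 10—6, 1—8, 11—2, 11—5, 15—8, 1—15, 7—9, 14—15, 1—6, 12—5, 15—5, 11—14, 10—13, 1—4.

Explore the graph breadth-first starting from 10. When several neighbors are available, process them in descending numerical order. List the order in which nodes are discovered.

10 → 15 → 13 → 9 → 6 → 5 → 14 → 8 → 4 → 3 → 1 → 7 → 12 → 11 → 2

Visit 10; enqueue 15, 13, 9, 6, 5 → queue [15, 13, 9, 6, 5]
Visit 15; enqueue 14, 8, 4, 3, 1 → queue [13, 9, 6, 5, 14, 8, 4, 3, 1]
Visit 13 → queue [9, 6, 5, 14, 8, 4, 3, 1]
Visit 9; enqueue 7 → queue [6, 5, 14, 8, 4, 3, 1, 7]
Visit 6 → queue [5, 14, 8, 4, 3, 1, 7]
Visit 5; enqueue 12, 11, 2 → queue [14, 8, 4, 3, 1, 7, 12, 11, 2]
Visit 14 → queue [8, 4, 3, 1, 7, 12, 11, 2]
Visit 8 → queue [4, 3, 1, 7, 12, 11, 2]
Visit 4 → queue [3, 1, 7, 12, 11, 2]
Visit 3 → queue [1, 7, 12, 11, 2]
Visit 1 → queue [7, 12, 11, 2]
Visit 7 → queue [12, 11, 2]
Visit 12 → queue [11, 2]
Visit 11 → queue [2]
Visit 2 → queue []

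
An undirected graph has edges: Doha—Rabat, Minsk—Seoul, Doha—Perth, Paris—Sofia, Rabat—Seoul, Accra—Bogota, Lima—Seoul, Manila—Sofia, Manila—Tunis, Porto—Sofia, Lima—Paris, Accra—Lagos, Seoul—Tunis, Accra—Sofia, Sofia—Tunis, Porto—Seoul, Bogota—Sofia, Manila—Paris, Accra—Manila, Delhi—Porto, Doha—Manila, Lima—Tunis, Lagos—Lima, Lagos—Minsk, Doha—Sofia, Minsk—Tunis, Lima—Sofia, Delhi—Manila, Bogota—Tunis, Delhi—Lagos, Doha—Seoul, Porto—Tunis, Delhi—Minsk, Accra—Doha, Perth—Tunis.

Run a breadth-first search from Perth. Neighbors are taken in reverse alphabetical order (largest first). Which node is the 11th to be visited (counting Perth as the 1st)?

Rabat

Visit Perth; enqueue Tunis, Doha → queue [Tunis, Doha]
Visit Tunis; enqueue Sofia, Seoul, Porto, Minsk, Manila, Lima, Bogota → queue [Doha, Sofia, Seoul, Porto, Minsk, Manila, Lima, Bogota]
Visit Doha; enqueue Rabat, Accra → queue [Sofia, Seoul, Porto, Minsk, Manila, Lima, Bogota, Rabat, Accra]
Visit Sofia; enqueue Paris → queue [Seoul, Porto, Minsk, Manila, Lima, Bogota, Rabat, Accra, Paris]
Visit Seoul → queue [Porto, Minsk, Manila, Lima, Bogota, Rabat, Accra, Paris]
Visit Porto; enqueue Delhi → queue [Minsk, Manila, Lima, Bogota, Rabat, Accra, Paris, Delhi]
Visit Minsk; enqueue Lagos → queue [Manila, Lima, Bogota, Rabat, Accra, Paris, Delhi, Lagos]
Visit Manila → queue [Lima, Bogota, Rabat, Accra, Paris, Delhi, Lagos]
Visit Lima → queue [Bogota, Rabat, Accra, Paris, Delhi, Lagos]
Visit Bogota → queue [Rabat, Accra, Paris, Delhi, Lagos]
Visit Rabat → queue [Accra, Paris, Delhi, Lagos]
Visit Accra → queue [Paris, Delhi, Lagos]
Visit Paris → queue [Delhi, Lagos]
Visit Delhi → queue [Lagos]
Visit Lagos → queue []

Visit order: Perth, Tunis, Doha, Sofia, Seoul, Porto, Minsk, Manila, Lima, Bogota, Rabat, Accra, Paris, Delhi, Lagos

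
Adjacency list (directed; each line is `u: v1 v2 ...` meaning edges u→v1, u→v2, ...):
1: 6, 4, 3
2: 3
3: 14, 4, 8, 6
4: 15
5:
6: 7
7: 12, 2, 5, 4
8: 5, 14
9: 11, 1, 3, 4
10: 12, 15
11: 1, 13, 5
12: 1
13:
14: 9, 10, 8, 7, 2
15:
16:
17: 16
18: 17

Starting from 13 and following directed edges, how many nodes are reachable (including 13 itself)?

1

BFS from 13 visits: 13
Reachable nodes: 1 of 18 total.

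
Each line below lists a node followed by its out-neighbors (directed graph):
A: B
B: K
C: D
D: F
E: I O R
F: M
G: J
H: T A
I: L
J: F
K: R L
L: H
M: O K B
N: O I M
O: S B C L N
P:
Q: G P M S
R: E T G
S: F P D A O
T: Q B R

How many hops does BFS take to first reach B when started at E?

2

Level 0: E
Level 1: I, O, R
Level 2: B, C, G, L, N, S, T
Level 3: A, D, F, H, J, K, M, P, Q
B first appears at level 2.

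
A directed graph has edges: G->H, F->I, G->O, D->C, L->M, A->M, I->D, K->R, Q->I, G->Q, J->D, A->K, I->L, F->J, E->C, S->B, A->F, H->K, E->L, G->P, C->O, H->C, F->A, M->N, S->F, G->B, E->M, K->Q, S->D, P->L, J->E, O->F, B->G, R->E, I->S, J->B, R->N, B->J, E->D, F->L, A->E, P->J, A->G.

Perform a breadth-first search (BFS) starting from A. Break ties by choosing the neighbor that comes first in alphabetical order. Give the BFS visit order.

A, E, F, G, K, M, C, D, L, I, J, B, H, O, P, Q, R, N, S

Visit A; enqueue E, F, G, K, M → queue [E, F, G, K, M]
Visit E; enqueue C, D, L → queue [F, G, K, M, C, D, L]
Visit F; enqueue I, J → queue [G, K, M, C, D, L, I, J]
Visit G; enqueue B, H, O, P, Q → queue [K, M, C, D, L, I, J, B, H, O, P, Q]
Visit K; enqueue R → queue [M, C, D, L, I, J, B, H, O, P, Q, R]
Visit M; enqueue N → queue [C, D, L, I, J, B, H, O, P, Q, R, N]
Visit C → queue [D, L, I, J, B, H, O, P, Q, R, N]
Visit D → queue [L, I, J, B, H, O, P, Q, R, N]
Visit L → queue [I, J, B, H, O, P, Q, R, N]
Visit I; enqueue S → queue [J, B, H, O, P, Q, R, N, S]
Visit J → queue [B, H, O, P, Q, R, N, S]
Visit B → queue [H, O, P, Q, R, N, S]
Visit H → queue [O, P, Q, R, N, S]
Visit O → queue [P, Q, R, N, S]
Visit P → queue [Q, R, N, S]
Visit Q → queue [R, N, S]
Visit R → queue [N, S]
Visit N → queue [S]
Visit S → queue []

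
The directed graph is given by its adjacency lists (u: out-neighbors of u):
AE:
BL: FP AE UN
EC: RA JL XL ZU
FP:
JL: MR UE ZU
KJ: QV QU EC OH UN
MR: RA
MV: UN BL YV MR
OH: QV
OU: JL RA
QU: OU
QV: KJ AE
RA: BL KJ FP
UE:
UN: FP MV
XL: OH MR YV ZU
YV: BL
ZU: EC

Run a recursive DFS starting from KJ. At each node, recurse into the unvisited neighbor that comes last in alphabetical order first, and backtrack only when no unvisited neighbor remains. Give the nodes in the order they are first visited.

KJ UN MV YV BL FP AE MR RA QV QU OU JL ZU EC XL OH UE

Visit KJ
KJ → UN
UN → MV
MV → YV
YV → BL
BL → FP
BL → AE
MV → MR
MR → RA
KJ → QV
KJ → QU
QU → OU
OU → JL
JL → ZU
ZU → EC
EC → XL
XL → OH
JL → UE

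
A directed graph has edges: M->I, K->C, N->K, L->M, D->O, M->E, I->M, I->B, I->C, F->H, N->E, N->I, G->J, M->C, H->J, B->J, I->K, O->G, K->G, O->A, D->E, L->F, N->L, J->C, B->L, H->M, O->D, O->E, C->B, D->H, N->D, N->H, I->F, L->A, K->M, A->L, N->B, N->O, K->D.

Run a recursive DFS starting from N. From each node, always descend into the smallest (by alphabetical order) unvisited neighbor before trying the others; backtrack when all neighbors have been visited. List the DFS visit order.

Visit N
N → B
B → J
J → C
B → L
L → A
L → F
F → H
H → M
M → E
M → I
I → K
K → D
D → O
O → G

N, B, J, C, L, A, F, H, M, E, I, K, D, O, G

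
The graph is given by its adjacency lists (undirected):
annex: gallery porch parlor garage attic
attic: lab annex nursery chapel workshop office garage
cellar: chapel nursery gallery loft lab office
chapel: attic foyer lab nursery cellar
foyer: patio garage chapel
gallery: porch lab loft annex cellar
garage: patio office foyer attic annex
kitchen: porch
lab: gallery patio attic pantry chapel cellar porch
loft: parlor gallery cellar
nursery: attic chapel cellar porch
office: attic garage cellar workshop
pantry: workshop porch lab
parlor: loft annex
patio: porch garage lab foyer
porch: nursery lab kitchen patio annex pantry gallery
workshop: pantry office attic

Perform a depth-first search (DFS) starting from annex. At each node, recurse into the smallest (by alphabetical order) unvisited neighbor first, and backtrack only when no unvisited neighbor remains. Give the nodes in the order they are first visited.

Visit annex
annex → attic
attic → chapel
chapel → cellar
cellar → gallery
gallery → lab
lab → pantry
pantry → porch
porch → kitchen
porch → nursery
porch → patio
patio → foyer
foyer → garage
garage → office
office → workshop
gallery → loft
loft → parlor

annex -> attic -> chapel -> cellar -> gallery -> lab -> pantry -> porch -> kitchen -> nursery -> patio -> foyer -> garage -> office -> workshop -> loft -> parlor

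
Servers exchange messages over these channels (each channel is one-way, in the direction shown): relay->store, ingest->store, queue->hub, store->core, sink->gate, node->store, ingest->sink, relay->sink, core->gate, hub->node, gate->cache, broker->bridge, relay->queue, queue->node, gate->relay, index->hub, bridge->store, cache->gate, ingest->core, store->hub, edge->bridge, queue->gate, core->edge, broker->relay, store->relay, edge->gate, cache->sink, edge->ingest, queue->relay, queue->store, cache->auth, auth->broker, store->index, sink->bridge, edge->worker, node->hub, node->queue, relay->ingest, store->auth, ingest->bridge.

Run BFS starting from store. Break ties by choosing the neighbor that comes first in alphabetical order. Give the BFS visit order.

store -> auth -> core -> hub -> index -> relay -> broker -> edge -> gate -> node -> ingest -> queue -> sink -> bridge -> worker -> cache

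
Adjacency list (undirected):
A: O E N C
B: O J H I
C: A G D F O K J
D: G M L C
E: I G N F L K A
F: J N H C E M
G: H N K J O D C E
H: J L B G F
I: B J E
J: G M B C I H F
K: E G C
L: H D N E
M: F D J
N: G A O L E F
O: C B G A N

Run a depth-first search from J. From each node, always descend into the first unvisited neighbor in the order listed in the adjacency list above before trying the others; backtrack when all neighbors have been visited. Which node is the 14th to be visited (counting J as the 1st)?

Visit J
J → G
G → H
H → L
L → D
D → M
M → F
F → N
N → A
A → O
O → C
C → K
K → E
E → I
I → B

Visit order: J, G, H, L, D, M, F, N, A, O, C, K, E, I, B

I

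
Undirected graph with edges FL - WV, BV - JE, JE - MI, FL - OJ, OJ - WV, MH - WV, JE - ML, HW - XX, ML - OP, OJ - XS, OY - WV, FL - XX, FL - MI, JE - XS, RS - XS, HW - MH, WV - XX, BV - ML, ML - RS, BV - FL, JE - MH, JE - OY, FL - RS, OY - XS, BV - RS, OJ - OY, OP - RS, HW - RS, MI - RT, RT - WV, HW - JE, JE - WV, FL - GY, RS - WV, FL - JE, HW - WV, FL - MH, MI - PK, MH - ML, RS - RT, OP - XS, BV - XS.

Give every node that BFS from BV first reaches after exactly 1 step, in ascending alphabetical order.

Level 0: BV
Level 1: FL, JE, ML, RS, XS
Level 2: GY, HW, MH, MI, OJ, OP, OY, RT, WV, XX
Level 3: PK

FL, JE, ML, RS, XS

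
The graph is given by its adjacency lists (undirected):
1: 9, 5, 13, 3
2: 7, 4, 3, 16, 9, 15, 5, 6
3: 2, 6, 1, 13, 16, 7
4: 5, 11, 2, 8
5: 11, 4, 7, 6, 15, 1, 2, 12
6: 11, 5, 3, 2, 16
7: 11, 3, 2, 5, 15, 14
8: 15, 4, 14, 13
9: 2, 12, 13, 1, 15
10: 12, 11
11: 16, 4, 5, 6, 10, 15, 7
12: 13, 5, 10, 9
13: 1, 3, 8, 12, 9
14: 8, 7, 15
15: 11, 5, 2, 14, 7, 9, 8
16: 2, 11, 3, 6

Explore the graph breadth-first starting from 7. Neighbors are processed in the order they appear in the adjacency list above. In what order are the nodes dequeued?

7 -> 11 -> 3 -> 2 -> 5 -> 15 -> 14 -> 16 -> 4 -> 6 -> 10 -> 1 -> 13 -> 9 -> 12 -> 8

Visit 7; enqueue 11, 3, 2, 5, 15, 14 → queue [11, 3, 2, 5, 15, 14]
Visit 11; enqueue 16, 4, 6, 10 → queue [3, 2, 5, 15, 14, 16, 4, 6, 10]
Visit 3; enqueue 1, 13 → queue [2, 5, 15, 14, 16, 4, 6, 10, 1, 13]
Visit 2; enqueue 9 → queue [5, 15, 14, 16, 4, 6, 10, 1, 13, 9]
Visit 5; enqueue 12 → queue [15, 14, 16, 4, 6, 10, 1, 13, 9, 12]
Visit 15; enqueue 8 → queue [14, 16, 4, 6, 10, 1, 13, 9, 12, 8]
Visit 14 → queue [16, 4, 6, 10, 1, 13, 9, 12, 8]
Visit 16 → queue [4, 6, 10, 1, 13, 9, 12, 8]
Visit 4 → queue [6, 10, 1, 13, 9, 12, 8]
Visit 6 → queue [10, 1, 13, 9, 12, 8]
Visit 10 → queue [1, 13, 9, 12, 8]
Visit 1 → queue [13, 9, 12, 8]
Visit 13 → queue [9, 12, 8]
Visit 9 → queue [12, 8]
Visit 12 → queue [8]
Visit 8 → queue []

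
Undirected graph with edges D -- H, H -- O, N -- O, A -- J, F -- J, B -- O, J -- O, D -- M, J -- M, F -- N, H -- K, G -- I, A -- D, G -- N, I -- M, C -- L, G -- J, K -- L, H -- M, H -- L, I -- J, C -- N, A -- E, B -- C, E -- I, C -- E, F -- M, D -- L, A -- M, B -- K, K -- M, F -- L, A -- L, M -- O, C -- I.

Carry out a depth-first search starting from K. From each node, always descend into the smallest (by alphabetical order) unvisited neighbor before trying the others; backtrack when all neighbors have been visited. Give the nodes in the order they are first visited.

K -> B -> C -> E -> A -> D -> H -> L -> F -> J -> G -> I -> M -> O -> N

Visit K
K → B
B → C
C → E
E → A
A → D
D → H
H → L
L → F
F → J
J → G
G → I
I → M
M → O
O → N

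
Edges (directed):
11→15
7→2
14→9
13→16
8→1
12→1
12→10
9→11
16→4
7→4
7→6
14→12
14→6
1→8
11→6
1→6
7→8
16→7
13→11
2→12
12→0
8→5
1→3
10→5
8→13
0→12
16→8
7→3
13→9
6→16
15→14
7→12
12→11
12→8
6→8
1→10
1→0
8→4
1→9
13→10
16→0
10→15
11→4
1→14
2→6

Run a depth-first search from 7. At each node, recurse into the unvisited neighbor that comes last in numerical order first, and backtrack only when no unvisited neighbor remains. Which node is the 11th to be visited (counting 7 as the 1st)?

Visit 7
7 → 12
12 → 11
11 → 15
15 → 14
14 → 9
14 → 6
6 → 16
16 → 8
8 → 13
13 → 10
10 → 5
8 → 4
8 → 1
1 → 3
1 → 0
7 → 2

Visit order: 7, 12, 11, 15, 14, 9, 6, 16, 8, 13, 10, 5, 4, 1, 3, 0, 2

10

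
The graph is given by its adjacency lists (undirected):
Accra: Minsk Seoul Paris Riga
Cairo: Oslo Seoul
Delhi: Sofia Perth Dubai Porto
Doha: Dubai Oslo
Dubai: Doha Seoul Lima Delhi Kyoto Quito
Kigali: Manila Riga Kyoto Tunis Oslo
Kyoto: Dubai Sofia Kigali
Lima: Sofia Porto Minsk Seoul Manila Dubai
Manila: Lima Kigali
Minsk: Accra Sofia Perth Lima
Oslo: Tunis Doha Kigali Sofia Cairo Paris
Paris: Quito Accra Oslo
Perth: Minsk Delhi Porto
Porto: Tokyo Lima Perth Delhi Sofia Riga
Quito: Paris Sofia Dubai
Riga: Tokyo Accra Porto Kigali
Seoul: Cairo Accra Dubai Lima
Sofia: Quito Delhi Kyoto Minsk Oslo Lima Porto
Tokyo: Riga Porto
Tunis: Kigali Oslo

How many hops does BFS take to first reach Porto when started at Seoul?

2

Level 0: Seoul
Level 1: Accra, Cairo, Dubai, Lima
Level 2: Delhi, Doha, Kyoto, Manila, Minsk, Oslo, Paris, Porto, Quito, Riga, Sofia
Level 3: Kigali, Perth, Tokyo, Tunis
Porto first appears at level 2.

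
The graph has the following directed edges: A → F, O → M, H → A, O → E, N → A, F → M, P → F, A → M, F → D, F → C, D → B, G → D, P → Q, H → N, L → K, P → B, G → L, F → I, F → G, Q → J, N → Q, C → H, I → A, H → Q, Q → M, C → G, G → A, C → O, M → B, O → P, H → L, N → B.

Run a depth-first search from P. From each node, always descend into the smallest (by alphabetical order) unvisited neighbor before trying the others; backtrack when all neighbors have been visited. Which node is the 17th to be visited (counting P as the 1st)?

I

Visit P
P → B
P → F
F → C
C → G
G → A
A → M
G → D
G → L
L → K
C → H
H → N
N → Q
Q → J
C → O
O → E
F → I

Visit order: P, B, F, C, G, A, M, D, L, K, H, N, Q, J, O, E, I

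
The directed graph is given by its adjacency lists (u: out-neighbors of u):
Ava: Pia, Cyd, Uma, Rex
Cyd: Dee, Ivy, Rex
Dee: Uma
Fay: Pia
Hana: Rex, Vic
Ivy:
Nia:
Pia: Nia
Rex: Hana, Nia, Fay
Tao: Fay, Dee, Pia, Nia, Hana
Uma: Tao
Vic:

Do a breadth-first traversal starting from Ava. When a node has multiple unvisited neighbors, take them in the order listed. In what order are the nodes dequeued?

Ava → Pia → Cyd → Uma → Rex → Nia → Dee → Ivy → Tao → Hana → Fay → Vic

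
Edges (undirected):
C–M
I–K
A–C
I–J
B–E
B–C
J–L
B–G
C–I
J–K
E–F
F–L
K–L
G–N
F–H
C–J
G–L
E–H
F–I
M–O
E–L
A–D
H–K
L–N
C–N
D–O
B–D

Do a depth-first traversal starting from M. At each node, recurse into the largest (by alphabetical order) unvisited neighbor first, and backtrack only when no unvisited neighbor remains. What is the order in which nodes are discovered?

Visit M
M → O
O → D
D → B
B → G
G → N
N → L
L → K
K → J
J → I
I → F
F → H
H → E
I → C
C → A

M, O, D, B, G, N, L, K, J, I, F, H, E, C, A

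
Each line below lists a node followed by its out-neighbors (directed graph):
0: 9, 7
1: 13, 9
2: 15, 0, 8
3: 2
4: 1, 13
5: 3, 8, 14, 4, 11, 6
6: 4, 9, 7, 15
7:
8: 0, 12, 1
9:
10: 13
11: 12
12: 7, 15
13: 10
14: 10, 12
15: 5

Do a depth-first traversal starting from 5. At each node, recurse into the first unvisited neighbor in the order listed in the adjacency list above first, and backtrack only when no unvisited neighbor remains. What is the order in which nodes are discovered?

5 -> 3 -> 2 -> 15 -> 0 -> 9 -> 7 -> 8 -> 12 -> 1 -> 13 -> 10 -> 14 -> 4 -> 11 -> 6

Visit 5
5 → 3
3 → 2
2 → 15
2 → 0
0 → 9
0 → 7
2 → 8
8 → 12
8 → 1
1 → 13
13 → 10
5 → 14
5 → 4
5 → 11
5 → 6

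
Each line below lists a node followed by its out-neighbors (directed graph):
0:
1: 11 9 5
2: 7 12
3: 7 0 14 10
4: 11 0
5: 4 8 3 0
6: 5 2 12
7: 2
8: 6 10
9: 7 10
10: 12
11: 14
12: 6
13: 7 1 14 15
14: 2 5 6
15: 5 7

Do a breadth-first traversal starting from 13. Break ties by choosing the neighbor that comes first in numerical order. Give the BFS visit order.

13 → 1 → 7 → 14 → 15 → 5 → 9 → 11 → 2 → 6 → 0 → 3 → 4 → 8 → 10 → 12

Visit 13; enqueue 1, 7, 14, 15 → queue [1, 7, 14, 15]
Visit 1; enqueue 5, 9, 11 → queue [7, 14, 15, 5, 9, 11]
Visit 7; enqueue 2 → queue [14, 15, 5, 9, 11, 2]
Visit 14; enqueue 6 → queue [15, 5, 9, 11, 2, 6]
Visit 15 → queue [5, 9, 11, 2, 6]
Visit 5; enqueue 0, 3, 4, 8 → queue [9, 11, 2, 6, 0, 3, 4, 8]
Visit 9; enqueue 10 → queue [11, 2, 6, 0, 3, 4, 8, 10]
Visit 11 → queue [2, 6, 0, 3, 4, 8, 10]
Visit 2; enqueue 12 → queue [6, 0, 3, 4, 8, 10, 12]
Visit 6 → queue [0, 3, 4, 8, 10, 12]
Visit 0 → queue [3, 4, 8, 10, 12]
Visit 3 → queue [4, 8, 10, 12]
Visit 4 → queue [8, 10, 12]
Visit 8 → queue [10, 12]
Visit 10 → queue [12]
Visit 12 → queue []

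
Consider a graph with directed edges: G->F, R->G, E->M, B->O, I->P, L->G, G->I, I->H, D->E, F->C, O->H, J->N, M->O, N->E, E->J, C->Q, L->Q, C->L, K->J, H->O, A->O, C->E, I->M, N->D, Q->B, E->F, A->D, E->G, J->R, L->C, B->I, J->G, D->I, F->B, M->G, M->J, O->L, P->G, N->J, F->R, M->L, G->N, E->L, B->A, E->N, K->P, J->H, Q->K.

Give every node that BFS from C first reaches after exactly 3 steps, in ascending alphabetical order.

Level 0: C
Level 1: E, L, Q
Level 2: B, F, G, J, K, M, N
Level 3: A, D, H, I, O, P, R

A, D, H, I, O, P, R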